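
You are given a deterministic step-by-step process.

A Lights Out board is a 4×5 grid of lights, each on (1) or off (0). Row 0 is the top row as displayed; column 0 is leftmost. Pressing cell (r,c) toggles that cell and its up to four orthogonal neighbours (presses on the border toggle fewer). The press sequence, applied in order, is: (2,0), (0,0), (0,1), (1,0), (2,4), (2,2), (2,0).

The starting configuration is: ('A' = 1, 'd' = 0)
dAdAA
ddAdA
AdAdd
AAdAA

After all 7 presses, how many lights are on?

11

t=0: dAdAA
ddAdA
AdAdd
AAdAA
t=1: dAdAA
AdAdA
dAAdd
dAdAA
t=2: AddAA
ddAdA
dAAdd
dAdAA
t=3: dAAAA
dAAdA
dAAdd
dAdAA
t=4: AAAAA
AdAdA
AAAdd
dAdAA
t=5: AAAAA
AdAdd
AAAAA
dAdAd
t=6: AAAAA
Adddd
AdddA
dAAAd
t=7: AAAAA
ddddd
dAddA
AAAAd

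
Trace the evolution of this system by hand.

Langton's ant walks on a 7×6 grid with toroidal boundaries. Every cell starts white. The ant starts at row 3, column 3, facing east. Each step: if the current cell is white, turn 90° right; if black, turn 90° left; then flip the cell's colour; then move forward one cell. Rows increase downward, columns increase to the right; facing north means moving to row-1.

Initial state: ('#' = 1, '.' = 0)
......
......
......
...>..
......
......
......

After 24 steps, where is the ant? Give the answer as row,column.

gen 0: ......
......
......
...>..
......
......
......
gen 1: ......
......
......
...#..
...v..
......
......
gen 2: ......
......
......
...#..
..<#..
......
......
gen 3: ......
......
......
..^#..
..##..
......
......
gen 4: ......
......
......
..#>..
..##..
......
......
gen 5: ......
......
...^..
..#...
..##..
......
......
gen 6: ......
......
...#>.
..#...
..##..
......
......
gen 7: ......
......
...##.
..#.v.
..##..
......
......
gen 8: ......
......
...##.
..#<#.
..##..
......
......
gen 9: ......
......
...^#.
..###.
..##..
......
......
gen 10: ......
......
..<.#.
..###.
..##..
......
......
gen 11: ......
..^...
..#.#.
..###.
..##..
......
......
gen 12: ......
..#>..
..#.#.
..###.
..##..
......
......
gen 13: ......
..##..
..#v#.
..###.
..##..
......
......
gen 14: ......
..##..
..<##.
..###.
..##..
......
......
gen 15: ......
..##..
...##.
..v##.
..##..
......
......
gen 16: ......
..##..
...##.
...>#.
..##..
......
......
gen 17: ......
..##..
...^#.
....#.
..##..
......
......
gen 18: ......
..##..
..<.#.
....#.
..##..
......
......
gen 19: ......
..^#..
..#.#.
....#.
..##..
......
......
gen 20: ......
.<.#..
..#.#.
....#.
..##..
......
......
gen 21: .^....
.#.#..
..#.#.
....#.
..##..
......
......
gen 22: .#>...
.#.#..
..#.#.
....#.
..##..
......
......
gen 23: .##...
.#v#..
..#.#.
....#.
..##..
......
......
gen 24: .##...
.<##..
..#.#.
....#.
..##..
......
......

1,1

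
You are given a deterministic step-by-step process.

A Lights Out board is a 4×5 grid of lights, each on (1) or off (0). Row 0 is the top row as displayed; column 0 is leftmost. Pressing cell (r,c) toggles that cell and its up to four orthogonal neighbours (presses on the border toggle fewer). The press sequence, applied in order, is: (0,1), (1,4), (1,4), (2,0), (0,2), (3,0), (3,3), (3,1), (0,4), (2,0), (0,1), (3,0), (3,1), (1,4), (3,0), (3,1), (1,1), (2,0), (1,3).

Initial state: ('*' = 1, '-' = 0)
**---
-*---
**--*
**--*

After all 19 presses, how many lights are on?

9

gen 0: **---
-*---
**--*
**--*
gen 1: --*--
-----
**--*
**--*
gen 2: --*-*
---**
**---
**--*
gen 3: --*--
-----
**--*
**--*
gen 4: --*--
*----
----*
-*--*
gen 5: -*-*-
*-*--
----*
-*--*
gen 6: -*-*-
*-*--
*---*
*---*
gen 7: -*-*-
*-*--
*--**
*-**-
gen 8: -*-*-
*-*--
**-**
-*-*-
gen 9: -*--*
*-*-*
**-**
-*-*-
gen 10: -*--*
--*-*
---**
**-*-
gen 11: *-*-*
-**-*
---**
**-*-
gen 12: *-*-*
-**-*
*--**
---*-
gen 13: *-*-*
-**-*
**-**
****-
gen 14: *-*--
-***-
**-*-
****-
gen 15: *-*--
-***-
-*-*-
--**-
gen 16: *-*--
-***-
---*-
**-*-
gen 17: ***--
*--*-
-*-*-
**-*-
gen 18: ***--
---*-
*--*-
-*-*-
gen 19: ****-
--*-*
*----
-*-*-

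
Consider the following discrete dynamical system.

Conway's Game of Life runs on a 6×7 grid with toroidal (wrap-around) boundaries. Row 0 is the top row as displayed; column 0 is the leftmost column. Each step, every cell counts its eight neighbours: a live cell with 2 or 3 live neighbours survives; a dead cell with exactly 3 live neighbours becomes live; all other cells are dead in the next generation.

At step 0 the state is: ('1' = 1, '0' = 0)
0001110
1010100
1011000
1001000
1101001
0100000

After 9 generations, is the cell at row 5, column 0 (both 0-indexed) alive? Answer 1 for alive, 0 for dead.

t=0: 0001110
1010100
1011000
1001000
1101001
0100000
t=1: 0111110
0010011
1010101
0001100
0100001
0101011
t=2: 0100000
0000000
1110101
0111101
0001001
0101001
t=3: 1010000
0010000
0000101
0000101
0100001
0000000
t=4: 0100000
0101000
0001000
0000001
1000010
1100000
t=5: 0100000
0000000
0010000
0000001
1100000
1100001
t=6: 0100000
0000000
0000000
1100000
0100000
0010001
t=7: 0000000
0000000
0000000
1100000
0110000
1110000
t=8: 0100000
0000000
0000000
1110000
0000000
1010000
t=9: 0100000
0000000
0100000
0100000
1010000
0100000

0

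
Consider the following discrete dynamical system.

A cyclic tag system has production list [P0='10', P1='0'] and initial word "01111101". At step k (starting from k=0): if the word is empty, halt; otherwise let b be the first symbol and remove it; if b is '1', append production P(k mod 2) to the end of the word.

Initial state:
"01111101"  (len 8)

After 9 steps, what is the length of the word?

[0] "01111101"  (len 8)
[1] "1111101"  (len 7)
[2] "1111010"  (len 7)
[3] "11101010"  (len 8)
[4] "11010100"  (len 8)
[5] "101010010"  (len 9)
[6] "010100100"  (len 9)
[7] "10100100"  (len 8)
[8] "01001000"  (len 8)
[9] "1001000"  (len 7)

7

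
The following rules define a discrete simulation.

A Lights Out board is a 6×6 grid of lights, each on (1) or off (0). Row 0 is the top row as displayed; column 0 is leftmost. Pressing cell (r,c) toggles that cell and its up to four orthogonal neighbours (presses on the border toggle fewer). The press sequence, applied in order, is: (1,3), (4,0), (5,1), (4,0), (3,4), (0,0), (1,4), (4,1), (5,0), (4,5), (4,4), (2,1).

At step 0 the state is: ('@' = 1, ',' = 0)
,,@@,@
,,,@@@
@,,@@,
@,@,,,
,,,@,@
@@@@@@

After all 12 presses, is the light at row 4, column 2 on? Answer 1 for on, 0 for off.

1

gen 0: ,,@@,@
,,,@@@
@,,@@,
@,@,,,
,,,@,@
@@@@@@
gen 1: ,,@,,@
,,@,,@
@,,,@,
@,@,,,
,,,@,@
@@@@@@
gen 2: ,,@,,@
,,@,,@
@,,,@,
,,@,,,
@@,@,@
,@@@@@
gen 3: ,,@,,@
,,@,,@
@,,,@,
,,@,,,
@,,@,@
@,,@@@
gen 4: ,,@,,@
,,@,,@
@,,,@,
@,@,,,
,@,@,@
,,,@@@
gen 5: ,,@,,@
,,@,,@
@,,,,,
@,@@@@
,@,@@@
,,,@@@
gen 6: @@@,,@
@,@,,@
@,,,,,
@,@@@@
,@,@@@
,,,@@@
gen 7: @@@,@@
@,@@@,
@,,,@,
@,@@@@
,@,@@@
,,,@@@
gen 8: @@@,@@
@,@@@,
@,,,@,
@@@@@@
@,@@@@
,@,@@@
gen 9: @@@,@@
@,@@@,
@,,,@,
@@@@@@
,,@@@@
@,,@@@
gen 10: @@@,@@
@,@@@,
@,,,@,
@@@@@,
,,@@,,
@,,@@,
gen 11: @@@,@@
@,@@@,
@,,,@,
@@@@,,
,,@,@@
@,,@,,
gen 12: @@@,@@
@@@@@,
,@@,@,
@,@@,,
,,@,@@
@,,@,,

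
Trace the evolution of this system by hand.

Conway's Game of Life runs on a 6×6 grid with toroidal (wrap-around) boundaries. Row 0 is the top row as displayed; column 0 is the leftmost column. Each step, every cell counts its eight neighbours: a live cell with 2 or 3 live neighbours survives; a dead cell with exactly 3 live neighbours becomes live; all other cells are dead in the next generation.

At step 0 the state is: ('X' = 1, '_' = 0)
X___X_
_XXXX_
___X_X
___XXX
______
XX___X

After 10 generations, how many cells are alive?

8

step 0: X___X_
_XXXX_
___X_X
___XXX
______
XX___X
step 1: ____X_
XXX___
X____X
___X_X
______
XX___X
step 2: __X___
XX____
__X_XX
X___XX
____XX
X____X
step 3: _____X
XXXX_X
___XX_
X_____
______
X___XX
step 4: __XX__
XXXX_X
___XX_
______
X_____
X___XX
step 5: ______
XX___X
XX_XXX
______
X_____
XX_XXX
step 6: __X___
_XX___
_XX_X_
_X__X_
XX__X_
XX__XX
step 7: __XX_X
______
X_____
____X_
__XXX_
__XXX_
step 8: __X___
______
______
____XX
__X__X
_X___X
step 9: ______
______
______
____XX
_____X
XXX___
step 10: _X____
______
______
____XX
_X__XX
XX____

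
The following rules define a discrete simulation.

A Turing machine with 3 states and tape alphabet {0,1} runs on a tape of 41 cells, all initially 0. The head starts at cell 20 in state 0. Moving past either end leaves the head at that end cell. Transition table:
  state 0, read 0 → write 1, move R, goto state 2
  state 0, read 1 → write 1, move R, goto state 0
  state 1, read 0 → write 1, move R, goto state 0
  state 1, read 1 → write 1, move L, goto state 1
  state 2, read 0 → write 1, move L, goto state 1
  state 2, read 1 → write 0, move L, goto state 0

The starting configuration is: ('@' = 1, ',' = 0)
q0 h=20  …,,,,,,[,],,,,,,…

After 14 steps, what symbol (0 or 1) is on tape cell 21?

1

t=0: q0 h=20  …,,,,,,[,],,,,,,…
t=1: q2 h=21  …,,,,,@[,],,,,,,…
t=2: q1 h=20  …,,,,,,[@]@,,,,,…
t=3: q1 h=19  …,,,,,,[,]@@,,,,…
t=4: q0 h=20  …,,,,,@[@]@,,,,,…
t=5: q0 h=21  …,,,,@@[@],,,,,,…
t=6: q0 h=22  …,,,@@@[,],,,,,,…
t=7: q2 h=23  …,,@@@@[,],,,,,,…
t=8: q1 h=22  …,,,@@@[@]@,,,,,…
t=9: q1 h=21  …,,,,@@[@]@@,,,,…
t=10: q1 h=20  …,,,,,@[@]@@@,,,…
t=11: q1 h=19  …,,,,,,[@]@@@@,,…
t=12: q1 h=18  …,,,,,,[,]@@@@@,…
t=13: q0 h=19  …,,,,,@[@]@@@@,,…
t=14: q0 h=20  …,,,,@@[@]@@@,,,…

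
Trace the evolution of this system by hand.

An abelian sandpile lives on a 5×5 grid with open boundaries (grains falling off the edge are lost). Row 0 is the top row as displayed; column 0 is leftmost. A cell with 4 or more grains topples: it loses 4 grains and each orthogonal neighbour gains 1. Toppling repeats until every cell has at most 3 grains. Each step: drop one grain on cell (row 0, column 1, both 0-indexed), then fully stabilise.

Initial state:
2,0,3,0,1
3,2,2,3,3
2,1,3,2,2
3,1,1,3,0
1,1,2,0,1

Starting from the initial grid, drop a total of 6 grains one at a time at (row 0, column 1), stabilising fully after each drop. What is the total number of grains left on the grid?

gen 0: 2,0,3,0,1
3,2,2,3,3
2,1,3,2,2
3,1,1,3,0
1,1,2,0,1
gen 1: 2,1,3,0,1
3,2,2,3,3
2,1,3,2,2
3,1,1,3,0
1,1,2,0,1
gen 2: 2,2,3,0,1
3,2,2,3,3
2,1,3,2,2
3,1,1,3,0
1,1,2,0,1
gen 3: 2,3,3,0,1
3,2,2,3,3
2,1,3,2,2
3,1,1,3,0
1,1,2,0,1
gen 4: 3,1,0,1,1
3,3,3,3,3
2,1,3,2,2
3,1,1,3,0
1,1,2,0,1
gen 5: 3,2,0,1,1
3,3,3,3,3
2,1,3,2,2
3,1,1,3,0
1,1,2,0,1
gen 6: 3,3,0,1,1
3,3,3,3,3
2,1,3,2,2
3,1,1,3,0
1,1,2,0,1

46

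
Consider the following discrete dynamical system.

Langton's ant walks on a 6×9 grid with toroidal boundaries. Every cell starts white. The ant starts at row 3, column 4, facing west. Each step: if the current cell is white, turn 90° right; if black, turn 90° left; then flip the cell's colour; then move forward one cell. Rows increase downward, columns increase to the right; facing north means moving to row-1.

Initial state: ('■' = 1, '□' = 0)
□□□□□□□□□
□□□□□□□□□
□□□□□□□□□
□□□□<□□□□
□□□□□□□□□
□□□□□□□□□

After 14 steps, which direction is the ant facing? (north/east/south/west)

t=0: □□□□□□□□□
□□□□□□□□□
□□□□□□□□□
□□□□<□□□□
□□□□□□□□□
□□□□□□□□□
t=1: □□□□□□□□□
□□□□□□□□□
□□□□^□□□□
□□□□■□□□□
□□□□□□□□□
□□□□□□□□□
t=2: □□□□□□□□□
□□□□□□□□□
□□□□■>□□□
□□□□■□□□□
□□□□□□□□□
□□□□□□□□□
t=3: □□□□□□□□□
□□□□□□□□□
□□□□■■□□□
□□□□■v□□□
□□□□□□□□□
□□□□□□□□□
t=4: □□□□□□□□□
□□□□□□□□□
□□□□■■□□□
□□□□<■□□□
□□□□□□□□□
□□□□□□□□□
t=5: □□□□□□□□□
□□□□□□□□□
□□□□■■□□□
□□□□□■□□□
□□□□v□□□□
□□□□□□□□□
t=6: □□□□□□□□□
□□□□□□□□□
□□□□■■□□□
□□□□□■□□□
□□□<■□□□□
□□□□□□□□□
t=7: □□□□□□□□□
□□□□□□□□□
□□□□■■□□□
□□□^□■□□□
□□□■■□□□□
□□□□□□□□□
t=8: □□□□□□□□□
□□□□□□□□□
□□□□■■□□□
□□□■>■□□□
□□□■■□□□□
□□□□□□□□□
t=9: □□□□□□□□□
□□□□□□□□□
□□□□■■□□□
□□□■■■□□□
□□□■v□□□□
□□□□□□□□□
t=10: □□□□□□□□□
□□□□□□□□□
□□□□■■□□□
□□□■■■□□□
□□□■□>□□□
□□□□□□□□□
t=11: □□□□□□□□□
□□□□□□□□□
□□□□■■□□□
□□□■■■□□□
□□□■□■□□□
□□□□□v□□□
t=12: □□□□□□□□□
□□□□□□□□□
□□□□■■□□□
□□□■■■□□□
□□□■□■□□□
□□□□<■□□□
t=13: □□□□□□□□□
□□□□□□□□□
□□□□■■□□□
□□□■■■□□□
□□□■^■□□□
□□□□■■□□□
t=14: □□□□□□□□□
□□□□□□□□□
□□□□■■□□□
□□□■■■□□□
□□□■■>□□□
□□□□■■□□□

east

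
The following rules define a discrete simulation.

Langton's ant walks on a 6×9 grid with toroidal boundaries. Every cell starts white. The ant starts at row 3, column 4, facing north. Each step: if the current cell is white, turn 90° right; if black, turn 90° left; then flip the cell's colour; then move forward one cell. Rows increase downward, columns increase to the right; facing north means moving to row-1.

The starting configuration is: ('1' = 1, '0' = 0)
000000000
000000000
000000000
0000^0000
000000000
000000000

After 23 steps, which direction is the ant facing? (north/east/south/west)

k=0  000000000
000000000
000000000
0000^0000
000000000
000000000
k=1  000000000
000000000
000000000
00001>000
000000000
000000000
k=2  000000000
000000000
000000000
000011000
00000v000
000000000
k=3  000000000
000000000
000000000
000011000
0000<1000
000000000
k=4  000000000
000000000
000000000
0000^1000
000011000
000000000
k=5  000000000
000000000
000000000
000<01000
000011000
000000000
k=6  000000000
000000000
000^00000
000101000
000011000
000000000
k=7  000000000
000000000
0001>0000
000101000
000011000
000000000
k=8  000000000
000000000
000110000
0001v1000
000011000
000000000
k=9  000000000
000000000
000110000
000<11000
000011000
000000000
k=10  000000000
000000000
000110000
000011000
000v11000
000000000
k=11  000000000
000000000
000110000
000011000
00<111000
000000000
k=12  000000000
000000000
000110000
00^011000
001111000
000000000
k=13  000000000
000000000
000110000
001>11000
001111000
000000000
k=14  000000000
000000000
000110000
001111000
001v11000
000000000
k=15  000000000
000000000
000110000
001111000
0010>1000
000000000
k=16  000000000
000000000
000110000
0011^1000
001001000
000000000
k=17  000000000
000000000
000110000
001<01000
001001000
000000000
k=18  000000000
000000000
000110000
001001000
001v01000
000000000
k=19  000000000
000000000
000110000
001001000
00<101000
000000000
k=20  000000000
000000000
000110000
001001000
000101000
00v000000
k=21  000000000
000000000
000110000
001001000
000101000
0<1000000
k=22  000000000
000000000
000110000
001001000
0^0101000
011000000
k=23  000000000
000000000
000110000
001001000
01>101000
011000000

east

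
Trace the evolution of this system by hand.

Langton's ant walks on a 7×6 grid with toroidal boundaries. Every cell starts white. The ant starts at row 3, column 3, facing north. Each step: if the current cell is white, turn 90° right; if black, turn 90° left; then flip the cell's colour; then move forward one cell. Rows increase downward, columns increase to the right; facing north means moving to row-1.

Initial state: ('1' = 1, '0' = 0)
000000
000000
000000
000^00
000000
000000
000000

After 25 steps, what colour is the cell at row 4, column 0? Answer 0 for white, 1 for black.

t=0: 000000
000000
000000
000^00
000000
000000
000000
t=1: 000000
000000
000000
0001>0
000000
000000
000000
t=2: 000000
000000
000000
000110
0000v0
000000
000000
t=3: 000000
000000
000000
000110
000<10
000000
000000
t=4: 000000
000000
000000
000^10
000110
000000
000000
t=5: 000000
000000
000000
00<010
000110
000000
000000
t=6: 000000
000000
00^000
001010
000110
000000
000000
t=7: 000000
000000
001>00
001010
000110
000000
000000
t=8: 000000
000000
001100
001v10
000110
000000
000000
t=9: 000000
000000
001100
00<110
000110
000000
000000
t=10: 000000
000000
001100
000110
00v110
000000
000000
t=11: 000000
000000
001100
000110
0<1110
000000
000000
t=12: 000000
000000
001100
0^0110
011110
000000
000000
t=13: 000000
000000
001100
01>110
011110
000000
000000
t=14: 000000
000000
001100
011110
01v110
000000
000000
t=15: 000000
000000
001100
011110
010>10
000000
000000
t=16: 000000
000000
001100
011^10
010010
000000
000000
t=17: 000000
000000
001100
01<010
010010
000000
000000
t=18: 000000
000000
001100
010010
01v010
000000
000000
t=19: 000000
000000
001100
010010
0<1010
000000
000000
t=20: 000000
000000
001100
010010
001010
0v0000
000000
t=21: 000000
000000
001100
010010
001010
<10000
000000
t=22: 000000
000000
001100
010010
^01010
110000
000000
t=23: 000000
000000
001100
010010
1>1010
110000
000000
t=24: 000000
000000
001100
010010
111010
1v0000
000000
t=25: 000000
000000
001100
010010
111010
10>000
000000

1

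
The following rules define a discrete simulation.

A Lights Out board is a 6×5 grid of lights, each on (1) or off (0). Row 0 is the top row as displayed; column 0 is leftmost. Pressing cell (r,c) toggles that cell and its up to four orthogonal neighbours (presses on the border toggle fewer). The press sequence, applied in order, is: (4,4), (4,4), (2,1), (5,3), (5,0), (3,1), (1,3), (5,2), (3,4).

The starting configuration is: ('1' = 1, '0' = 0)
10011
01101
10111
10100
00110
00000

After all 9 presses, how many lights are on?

10

0) 10011
01101
10111
10100
00110
00000
1) 10011
01101
10111
10101
00101
00001
2) 10011
01101
10111
10100
00110
00000
3) 10011
00101
01011
11100
00110
00000
4) 10011
00101
01011
11100
00100
00111
5) 10011
00101
01011
11100
10100
11111
6) 10011
00101
00011
00000
11100
11111
7) 10001
00010
00001
00000
11100
11111
8) 10001
00010
00001
00000
11000
10001
9) 10001
00010
00000
00011
11001
10001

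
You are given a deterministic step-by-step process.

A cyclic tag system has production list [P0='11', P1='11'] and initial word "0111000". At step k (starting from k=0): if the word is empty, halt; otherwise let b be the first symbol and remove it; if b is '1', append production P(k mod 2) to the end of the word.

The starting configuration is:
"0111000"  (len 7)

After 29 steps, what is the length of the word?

28

t=0: "0111000"  (len 7)
t=1: "111000"  (len 6)
t=2: "1100011"  (len 7)
t=3: "10001111"  (len 8)
t=4: "000111111"  (len 9)
t=5: "00111111"  (len 8)
t=6: "0111111"  (len 7)
t=7: "111111"  (len 6)
t=8: "1111111"  (len 7)
t=9: "11111111"  (len 8)
t=10: "111111111"  (len 9)
t=11: "1111111111"  (len 10)
t=12: "11111111111"  (len 11)
t=13: "111111111111"  (len 12)
t=14: "1111111111111"  (len 13)
t=15: "11111111111111"  (len 14)
t=16: "111111111111111"  (len 15)
t=17: "1111111111111111"  (len 16)
t=18: "11111111111111111"  (len 17)
t=19: "111111111111111111"  (len 18)
t=20: "1111111111111111111"  (len 19)
t=21: "11111111111111111111"  (len 20)
t=22: "111111111111111111111"  (len 21)
t=23: "1111111111111111111111"  (len 22)
t=24: "11111111111111111111111"  (len 23)
t=25: "111111111111111111111111"  (len 24)
t=26: "1111111111111111111111111"  (len 25)
t=27: "11111111111111111111111111"  (len 26)
t=28: "111111111111111111111111111"  (len 27)
t=29: "1111111111111111111111111111"  (len 28)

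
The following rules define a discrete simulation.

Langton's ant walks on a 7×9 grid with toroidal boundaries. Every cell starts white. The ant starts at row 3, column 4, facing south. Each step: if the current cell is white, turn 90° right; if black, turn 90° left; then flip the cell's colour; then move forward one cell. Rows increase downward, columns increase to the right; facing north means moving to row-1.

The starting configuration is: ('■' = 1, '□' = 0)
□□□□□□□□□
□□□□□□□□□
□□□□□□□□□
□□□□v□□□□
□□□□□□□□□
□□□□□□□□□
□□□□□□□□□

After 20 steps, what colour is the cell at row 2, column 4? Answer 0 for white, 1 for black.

0) □□□□□□□□□
□□□□□□□□□
□□□□□□□□□
□□□□v□□□□
□□□□□□□□□
□□□□□□□□□
□□□□□□□□□
1) □□□□□□□□□
□□□□□□□□□
□□□□□□□□□
□□□<■□□□□
□□□□□□□□□
□□□□□□□□□
□□□□□□□□□
2) □□□□□□□□□
□□□□□□□□□
□□□^□□□□□
□□□■■□□□□
□□□□□□□□□
□□□□□□□□□
□□□□□□□□□
3) □□□□□□□□□
□□□□□□□□□
□□□■>□□□□
□□□■■□□□□
□□□□□□□□□
□□□□□□□□□
□□□□□□□□□
4) □□□□□□□□□
□□□□□□□□□
□□□■■□□□□
□□□■v□□□□
□□□□□□□□□
□□□□□□□□□
□□□□□□□□□
5) □□□□□□□□□
□□□□□□□□□
□□□■■□□□□
□□□■□>□□□
□□□□□□□□□
□□□□□□□□□
□□□□□□□□□
6) □□□□□□□□□
□□□□□□□□□
□□□■■□□□□
□□□■□■□□□
□□□□□v□□□
□□□□□□□□□
□□□□□□□□□
7) □□□□□□□□□
□□□□□□□□□
□□□■■□□□□
□□□■□■□□□
□□□□<■□□□
□□□□□□□□□
□□□□□□□□□
8) □□□□□□□□□
□□□□□□□□□
□□□■■□□□□
□□□■^■□□□
□□□□■■□□□
□□□□□□□□□
□□□□□□□□□
9) □□□□□□□□□
□□□□□□□□□
□□□■■□□□□
□□□■■>□□□
□□□□■■□□□
□□□□□□□□□
□□□□□□□□□
10) □□□□□□□□□
□□□□□□□□□
□□□■■^□□□
□□□■■□□□□
□□□□■■□□□
□□□□□□□□□
□□□□□□□□□
11) □□□□□□□□□
□□□□□□□□□
□□□■■■>□□
□□□■■□□□□
□□□□■■□□□
□□□□□□□□□
□□□□□□□□□
12) □□□□□□□□□
□□□□□□□□□
□□□■■■■□□
□□□■■□v□□
□□□□■■□□□
□□□□□□□□□
□□□□□□□□□
13) □□□□□□□□□
□□□□□□□□□
□□□■■■■□□
□□□■■<■□□
□□□□■■□□□
□□□□□□□□□
□□□□□□□□□
14) □□□□□□□□□
□□□□□□□□□
□□□■■^■□□
□□□■■■■□□
□□□□■■□□□
□□□□□□□□□
□□□□□□□□□
15) □□□□□□□□□
□□□□□□□□□
□□□■<□■□□
□□□■■■■□□
□□□□■■□□□
□□□□□□□□□
□□□□□□□□□
16) □□□□□□□□□
□□□□□□□□□
□□□■□□■□□
□□□■v■■□□
□□□□■■□□□
□□□□□□□□□
□□□□□□□□□
17) □□□□□□□□□
□□□□□□□□□
□□□■□□■□□
□□□■□>■□□
□□□□■■□□□
□□□□□□□□□
□□□□□□□□□
18) □□□□□□□□□
□□□□□□□□□
□□□■□^■□□
□□□■□□■□□
□□□□■■□□□
□□□□□□□□□
□□□□□□□□□
19) □□□□□□□□□
□□□□□□□□□
□□□■□■>□□
□□□■□□■□□
□□□□■■□□□
□□□□□□□□□
□□□□□□□□□
20) □□□□□□□□□
□□□□□□^□□
□□□■□■□□□
□□□■□□■□□
□□□□■■□□□
□□□□□□□□□
□□□□□□□□□

0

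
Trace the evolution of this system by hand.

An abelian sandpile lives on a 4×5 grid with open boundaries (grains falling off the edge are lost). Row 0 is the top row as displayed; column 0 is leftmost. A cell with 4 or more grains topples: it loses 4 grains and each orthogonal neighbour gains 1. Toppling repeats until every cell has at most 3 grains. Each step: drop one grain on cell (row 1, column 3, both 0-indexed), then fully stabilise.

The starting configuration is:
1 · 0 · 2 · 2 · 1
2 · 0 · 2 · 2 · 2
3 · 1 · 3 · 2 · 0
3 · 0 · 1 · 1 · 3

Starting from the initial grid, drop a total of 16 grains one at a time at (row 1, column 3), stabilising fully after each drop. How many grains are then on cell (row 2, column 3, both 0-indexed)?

3

0) 1 · 0 · 2 · 2 · 1
2 · 0 · 2 · 2 · 2
3 · 1 · 3 · 2 · 0
3 · 0 · 1 · 1 · 3
1) 1 · 0 · 2 · 2 · 1
2 · 0 · 2 · 3 · 2
3 · 1 · 3 · 2 · 0
3 · 0 · 1 · 1 · 3
2) 1 · 0 · 2 · 3 · 1
2 · 0 · 3 · 0 · 3
3 · 1 · 3 · 3 · 0
3 · 0 · 1 · 1 · 3
3) 1 · 0 · 2 · 3 · 1
2 · 0 · 3 · 1 · 3
3 · 1 · 3 · 3 · 0
3 · 0 · 1 · 1 · 3
4) 1 · 0 · 2 · 3 · 1
2 · 0 · 3 · 2 · 3
3 · 1 · 3 · 3 · 0
3 · 0 · 1 · 1 · 3
5) 1 · 0 · 2 · 3 · 1
2 · 0 · 3 · 3 · 3
3 · 1 · 3 · 3 · 0
3 · 0 · 1 · 1 · 3
6) 1 · 1 · 0 · 2 · 3
2 · 1 · 3 · 0 · 1
3 · 2 · 1 · 2 · 2
3 · 0 · 2 · 2 · 3
7) 1 · 1 · 0 · 2 · 3
2 · 1 · 3 · 1 · 1
3 · 2 · 1 · 2 · 2
3 · 0 · 2 · 2 · 3
8) 1 · 1 · 0 · 2 · 3
2 · 1 · 3 · 2 · 1
3 · 2 · 1 · 2 · 2
3 · 0 · 2 · 2 · 3
9) 1 · 1 · 0 · 2 · 3
2 · 1 · 3 · 3 · 1
3 · 2 · 1 · 2 · 2
3 · 0 · 2 · 2 · 3
10) 1 · 1 · 1 · 3 · 3
2 · 2 · 0 · 1 · 2
3 · 2 · 2 · 3 · 2
3 · 0 · 2 · 2 · 3
11) 1 · 1 · 1 · 3 · 3
2 · 2 · 0 · 2 · 2
3 · 2 · 2 · 3 · 2
3 · 0 · 2 · 2 · 3
12) 1 · 1 · 1 · 3 · 3
2 · 2 · 0 · 3 · 2
3 · 2 · 2 · 3 · 2
3 · 0 · 2 · 2 · 3
13) 1 · 1 · 2 · 1 · 1
2 · 2 · 1 · 3 · 1
3 · 2 · 3 · 2 · 1
3 · 0 · 3 · 0 · 1
14) 1 · 1 · 2 · 2 · 1
2 · 2 · 2 · 0 · 2
3 · 2 · 3 · 3 · 1
3 · 0 · 3 · 0 · 1
15) 1 · 1 · 2 · 2 · 1
2 · 2 · 2 · 1 · 2
3 · 2 · 3 · 3 · 1
3 · 0 · 3 · 0 · 1
16) 1 · 1 · 2 · 2 · 1
2 · 2 · 2 · 2 · 2
3 · 2 · 3 · 3 · 1
3 · 0 · 3 · 0 · 1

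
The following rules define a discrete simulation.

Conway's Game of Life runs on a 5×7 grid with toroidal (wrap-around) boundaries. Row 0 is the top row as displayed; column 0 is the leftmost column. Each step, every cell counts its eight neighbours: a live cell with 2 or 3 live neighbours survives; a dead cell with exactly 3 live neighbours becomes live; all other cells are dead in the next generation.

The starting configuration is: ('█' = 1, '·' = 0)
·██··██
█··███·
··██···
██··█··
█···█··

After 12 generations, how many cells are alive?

14

k=0  ·██··██
█··███·
··██···
██··█··
█···█··
k=1  ·██····
█····█·
█·█··██
███·█··
··███··
k=2  ·██·█··
█·█··█·
··████·
█···█··
█···█··
k=3  █·█·███
·····██
··█··█·
·█····█
█···██·
k=4  ██·█···
██·█···
█····█·
██··█·█
···██··
k=5  ██·█···
····█··
··█·██·
██·██·█
···████
k=6  █·██··█
·██·██·
███···█
██·····
·······
k=7  █·█████
····██·
···█·██
··█···█
··█···█
k=8  ███····
█·█····
···█··█
█·██··█
··█·█··
k=9  █·█····
█·██··█
···█··█
███·███
······█
k=10  █·██···
█·██··█
·······
·████··
··██···
k=11  █···█·█
█·██··█
█···█··
·█··█··
·······
k=12  ██·█·██
···██··
█·█·███
·······
█····█·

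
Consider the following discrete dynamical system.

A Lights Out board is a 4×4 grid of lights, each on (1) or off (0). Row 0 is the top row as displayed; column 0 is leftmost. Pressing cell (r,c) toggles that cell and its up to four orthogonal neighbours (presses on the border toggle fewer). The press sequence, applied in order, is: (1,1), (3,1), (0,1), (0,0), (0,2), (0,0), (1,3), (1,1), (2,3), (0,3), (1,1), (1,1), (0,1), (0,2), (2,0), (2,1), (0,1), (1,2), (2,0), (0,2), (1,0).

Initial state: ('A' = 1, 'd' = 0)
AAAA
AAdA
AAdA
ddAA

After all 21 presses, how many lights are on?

t=0: AAAA
AAdA
AAdA
ddAA
t=1: AdAA
ddAA
AddA
ddAA
t=2: AdAA
ddAA
AAdA
AAdA
t=3: dAdA
dAAA
AAdA
AAdA
t=4: AddA
AAAA
AAdA
AAdA
t=5: AAAd
AAdA
AAdA
AAdA
t=6: ddAd
dAdA
AAdA
AAdA
t=7: ddAA
dAAd
AAdd
AAdA
t=8: dAAA
Addd
Addd
AAdA
t=9: dAAA
AddA
AdAA
AAdd
t=10: dAdd
Addd
AdAA
AAdd
t=11: dddd
dAAd
AAAA
AAdd
t=12: dAdd
Addd
AdAA
AAdd
t=13: AdAd
AAdd
AdAA
AAdd
t=14: AAdA
AAAd
AdAA
AAdd
t=15: AAdA
dAAd
dAAA
dAdd
t=16: AAdA
ddAd
AddA
dddd
t=17: ddAA
dAAd
AddA
dddd
t=18: dddA
dddA
AdAA
dddd
t=19: dddA
AddA
dAAA
Addd
t=20: dAAd
AdAA
dAAA
Addd
t=21: AAAd
dAAA
AAAA
Addd

11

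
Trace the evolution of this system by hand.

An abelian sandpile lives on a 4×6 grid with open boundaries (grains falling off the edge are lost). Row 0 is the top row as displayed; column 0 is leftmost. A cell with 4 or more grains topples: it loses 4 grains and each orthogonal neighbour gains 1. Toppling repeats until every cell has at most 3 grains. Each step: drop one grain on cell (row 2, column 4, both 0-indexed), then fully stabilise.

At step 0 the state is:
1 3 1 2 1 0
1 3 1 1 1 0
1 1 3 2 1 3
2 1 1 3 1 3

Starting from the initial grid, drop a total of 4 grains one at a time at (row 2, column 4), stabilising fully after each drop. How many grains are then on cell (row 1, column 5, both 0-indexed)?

[0] 1 3 1 2 1 0
1 3 1 1 1 0
1 1 3 2 1 3
2 1 1 3 1 3
[1] 1 3 1 2 1 0
1 3 1 1 1 0
1 1 3 2 2 3
2 1 1 3 1 3
[2] 1 3 1 2 1 0
1 3 1 1 1 0
1 1 3 2 3 3
2 1 1 3 1 3
[3] 1 3 1 2 1 0
1 3 1 1 2 1
1 1 3 3 1 1
2 1 1 3 3 0
[4] 1 3 1 2 1 0
1 3 1 1 2 1
1 1 3 3 2 1
2 1 1 3 3 0

1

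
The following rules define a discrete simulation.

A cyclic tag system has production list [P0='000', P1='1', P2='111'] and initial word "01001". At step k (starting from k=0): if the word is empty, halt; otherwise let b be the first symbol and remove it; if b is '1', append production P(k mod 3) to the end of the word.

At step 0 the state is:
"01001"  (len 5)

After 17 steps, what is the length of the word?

11

k=0  "01001"  (len 5)
k=1  "1001"  (len 4)
k=2  "0011"  (len 4)
k=3  "011"  (len 3)
k=4  "11"  (len 2)
k=5  "11"  (len 2)
k=6  "1111"  (len 4)
k=7  "111000"  (len 6)
k=8  "110001"  (len 6)
k=9  "10001111"  (len 8)
k=10  "0001111000"  (len 10)
k=11  "001111000"  (len 9)
k=12  "01111000"  (len 8)
k=13  "1111000"  (len 7)
k=14  "1110001"  (len 7)
k=15  "110001111"  (len 9)
k=16  "10001111000"  (len 11)
k=17  "00011110001"  (len 11)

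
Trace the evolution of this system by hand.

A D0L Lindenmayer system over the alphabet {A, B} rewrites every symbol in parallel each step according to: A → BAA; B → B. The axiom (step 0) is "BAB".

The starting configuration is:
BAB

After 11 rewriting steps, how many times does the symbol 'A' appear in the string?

0) BAB
1) BBAAB
2) BBBAABAAB
3) BBBBAABAABBAABAAB
4) BBBBBAABAABBAABAABBBAABAABBAABAAB
5) BBBBBBAABAABBAABAABBBAABAABBAABAABBBBAABAABBAABAABBBAABAABBAABAAB
6) BBBBBBBAABAABBAABAABBBAABAABBAABAABBBBAABAABBAABAABBBAABAA…ABAABBAABAABBBAABAABBAABAABBBBAABAABBAABAABBBAABAABBAABAAB  (len 129)
7) BBBBBBBBAABAABBAABAABBBAABAABBAABAABBBBAABAABBAABAABBBAABA…ABAABBAABAABBBAABAABBAABAABBBBAABAABBAABAABBBAABAABBAABAAB  (len 257)
8) BBBBBBBBBAABAABBAABAABBBAABAABBAABAABBBBAABAABBAABAABBBAAB…ABAABBAABAABBBAABAABBAABAABBBBAABAABBAABAABBBAABAABBAABAAB  (len 513)
9) BBBBBBBBBBAABAABBAABAABBBAABAABBAABAABBBBAABAABBAABAABBBAA…ABAABBAABAABBBAABAABBAABAABBBBAABAABBAABAABBBAABAABBAABAAB  (len 1025)
10) BBBBBBBBBBBAABAABBAABAABBBAABAABBAABAABBBBAABAABBAABAABBBA…ABAABBAABAABBBAABAABBAABAABBBBAABAABBAABAABBBAABAABBAABAAB  (len 2049)
11) BBBBBBBBBBBBAABAABBAABAABBBAABAABBAABAABBBBAABAABBAABAABBB…ABAABBAABAABBBAABAABBAABAABBBBAABAABBAABAABBBAABAABBAABAAB  (len 4097)

2048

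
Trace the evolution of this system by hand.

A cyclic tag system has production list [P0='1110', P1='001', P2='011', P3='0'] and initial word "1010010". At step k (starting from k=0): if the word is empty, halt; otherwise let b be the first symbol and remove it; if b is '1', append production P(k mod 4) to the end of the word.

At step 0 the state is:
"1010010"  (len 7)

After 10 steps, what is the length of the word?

t=0: "1010010"  (len 7)
t=1: "0100101110"  (len 10)
t=2: "100101110"  (len 9)
t=3: "00101110011"  (len 11)
t=4: "0101110011"  (len 10)
t=5: "101110011"  (len 9)
t=6: "01110011001"  (len 11)
t=7: "1110011001"  (len 10)
t=8: "1100110010"  (len 10)
t=9: "1001100101110"  (len 13)
t=10: "001100101110001"  (len 15)

15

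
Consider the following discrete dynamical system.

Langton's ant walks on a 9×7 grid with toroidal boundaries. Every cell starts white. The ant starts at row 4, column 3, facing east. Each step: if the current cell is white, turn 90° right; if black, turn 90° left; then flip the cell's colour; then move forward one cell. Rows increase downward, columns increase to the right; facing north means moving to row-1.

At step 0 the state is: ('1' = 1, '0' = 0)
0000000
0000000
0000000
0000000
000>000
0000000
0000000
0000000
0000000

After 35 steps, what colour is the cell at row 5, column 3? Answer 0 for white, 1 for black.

1

gen 0: 0000000
0000000
0000000
0000000
000>000
0000000
0000000
0000000
0000000
gen 1: 0000000
0000000
0000000
0000000
0001000
000v000
0000000
0000000
0000000
gen 2: 0000000
0000000
0000000
0000000
0001000
00<1000
0000000
0000000
0000000
gen 3: 0000000
0000000
0000000
0000000
00^1000
0011000
0000000
0000000
0000000
gen 4: 0000000
0000000
0000000
0000000
001>000
0011000
0000000
0000000
0000000
gen 5: 0000000
0000000
0000000
000^000
0010000
0011000
0000000
0000000
0000000
gen 6: 0000000
0000000
0000000
0001>00
0010000
0011000
0000000
0000000
0000000
gen 7: 0000000
0000000
0000000
0001100
0010v00
0011000
0000000
0000000
0000000
gen 8: 0000000
0000000
0000000
0001100
001<100
0011000
0000000
0000000
0000000
gen 9: 0000000
0000000
0000000
000^100
0011100
0011000
0000000
0000000
0000000
gen 10: 0000000
0000000
0000000
00<0100
0011100
0011000
0000000
0000000
0000000
gen 11: 0000000
0000000
00^0000
0010100
0011100
0011000
0000000
0000000
0000000
gen 12: 0000000
0000000
001>000
0010100
0011100
0011000
0000000
0000000
0000000
gen 13: 0000000
0000000
0011000
001v100
0011100
0011000
0000000
0000000
0000000
gen 14: 0000000
0000000
0011000
00<1100
0011100
0011000
0000000
0000000
0000000
gen 15: 0000000
0000000
0011000
0001100
00v1100
0011000
0000000
0000000
0000000
gen 16: 0000000
0000000
0011000
0001100
000>100
0011000
0000000
0000000
0000000
gen 17: 0000000
0000000
0011000
000^100
0000100
0011000
0000000
0000000
0000000
gen 18: 0000000
0000000
0011000
00<0100
0000100
0011000
0000000
0000000
0000000
gen 19: 0000000
0000000
00^1000
0010100
0000100
0011000
0000000
0000000
0000000
gen 20: 0000000
0000000
0<01000
0010100
0000100
0011000
0000000
0000000
0000000
gen 21: 0000000
0^00000
0101000
0010100
0000100
0011000
0000000
0000000
0000000
gen 22: 0000000
01>0000
0101000
0010100
0000100
0011000
0000000
0000000
0000000
gen 23: 0000000
0110000
01v1000
0010100
0000100
0011000
0000000
0000000
0000000
gen 24: 0000000
0110000
0<11000
0010100
0000100
0011000
0000000
0000000
0000000
gen 25: 0000000
0110000
0011000
0v10100
0000100
0011000
0000000
0000000
0000000
gen 26: 0000000
0110000
0011000
<110100
0000100
0011000
0000000
0000000
0000000
gen 27: 0000000
0110000
^011000
1110100
0000100
0011000
0000000
0000000
0000000
gen 28: 0000000
0110000
1>11000
1110100
0000100
0011000
0000000
0000000
0000000
gen 29: 0000000
0110000
1111000
1v10100
0000100
0011000
0000000
0000000
0000000
gen 30: 0000000
0110000
1111000
10>0100
0000100
0011000
0000000
0000000
0000000
gen 31: 0000000
0110000
11^1000
1000100
0000100
0011000
0000000
0000000
0000000
gen 32: 0000000
0110000
1<01000
1000100
0000100
0011000
0000000
0000000
0000000
gen 33: 0000000
0110000
1001000
1v00100
0000100
0011000
0000000
0000000
0000000
gen 34: 0000000
0110000
1001000
<100100
0000100
0011000
0000000
0000000
0000000
gen 35: 0000000
0110000
1001000
0100100
v000100
0011000
0000000
0000000
0000000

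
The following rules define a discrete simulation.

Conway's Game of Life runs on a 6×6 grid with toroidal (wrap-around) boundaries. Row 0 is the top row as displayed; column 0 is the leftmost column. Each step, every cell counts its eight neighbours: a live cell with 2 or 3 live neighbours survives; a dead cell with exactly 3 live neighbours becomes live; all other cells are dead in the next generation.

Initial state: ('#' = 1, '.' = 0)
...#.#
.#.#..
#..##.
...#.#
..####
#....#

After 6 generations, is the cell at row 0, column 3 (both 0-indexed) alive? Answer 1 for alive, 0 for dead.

0

[0] ...#.#
.#.#..
#..##.
...#.#
..####
#....#
[1] ..#..#
#..#.#
#..#.#
#.....
..##..
#.#...
[2] ..####
.###..
.#....
######
..##..
..#...
[3] ....#.
##....
.....#
#...##
#....#
.#....
[4] ##....
#....#
.#..#.
....#.
.#..#.
#....#
[5] .#....
.....#
#...#.
...###
#...#.
.....#
[6] #.....
#....#
#..#..
#..#..
#..#..
#....#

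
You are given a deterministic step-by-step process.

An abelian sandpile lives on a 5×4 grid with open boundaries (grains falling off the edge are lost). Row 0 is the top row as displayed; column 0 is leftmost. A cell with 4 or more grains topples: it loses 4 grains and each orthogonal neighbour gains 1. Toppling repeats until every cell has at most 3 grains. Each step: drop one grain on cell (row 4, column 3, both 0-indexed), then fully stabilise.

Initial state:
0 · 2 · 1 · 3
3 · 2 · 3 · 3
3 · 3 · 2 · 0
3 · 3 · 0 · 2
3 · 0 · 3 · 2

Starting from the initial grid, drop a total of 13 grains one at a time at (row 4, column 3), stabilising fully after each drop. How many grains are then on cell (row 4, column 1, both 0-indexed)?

1

step 0: 0 · 2 · 1 · 3
3 · 2 · 3 · 3
3 · 3 · 2 · 0
3 · 3 · 0 · 2
3 · 0 · 3 · 2
step 1: 0 · 2 · 1 · 3
3 · 2 · 3 · 3
3 · 3 · 2 · 0
3 · 3 · 0 · 2
3 · 0 · 3 · 3
step 2: 0 · 2 · 1 · 3
3 · 2 · 3 · 3
3 · 3 · 2 · 0
3 · 3 · 1 · 3
3 · 1 · 0 · 1
step 3: 0 · 2 · 1 · 3
3 · 2 · 3 · 3
3 · 3 · 2 · 0
3 · 3 · 1 · 3
3 · 1 · 0 · 2
step 4: 0 · 2 · 1 · 3
3 · 2 · 3 · 3
3 · 3 · 2 · 0
3 · 3 · 1 · 3
3 · 1 · 0 · 3
step 5: 0 · 2 · 1 · 3
3 · 2 · 3 · 3
3 · 3 · 2 · 1
3 · 3 · 2 · 0
3 · 1 · 1 · 1
step 6: 0 · 2 · 1 · 3
3 · 2 · 3 · 3
3 · 3 · 2 · 1
3 · 3 · 2 · 0
3 · 1 · 1 · 2
step 7: 0 · 2 · 1 · 3
3 · 2 · 3 · 3
3 · 3 · 2 · 1
3 · 3 · 2 · 0
3 · 1 · 1 · 3
step 8: 0 · 2 · 1 · 3
3 · 2 · 3 · 3
3 · 3 · 2 · 1
3 · 3 · 2 · 1
3 · 1 · 2 · 0
step 9: 0 · 2 · 1 · 3
3 · 2 · 3 · 3
3 · 3 · 2 · 1
3 · 3 · 2 · 1
3 · 1 · 2 · 1
step 10: 0 · 2 · 1 · 3
3 · 2 · 3 · 3
3 · 3 · 2 · 1
3 · 3 · 2 · 1
3 · 1 · 2 · 2
step 11: 0 · 2 · 1 · 3
3 · 2 · 3 · 3
3 · 3 · 2 · 1
3 · 3 · 2 · 1
3 · 1 · 2 · 3
step 12: 0 · 2 · 1 · 3
3 · 2 · 3 · 3
3 · 3 · 2 · 1
3 · 3 · 2 · 2
3 · 1 · 3 · 0
step 13: 0 · 2 · 1 · 3
3 · 2 · 3 · 3
3 · 3 · 2 · 1
3 · 3 · 2 · 2
3 · 1 · 3 · 1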